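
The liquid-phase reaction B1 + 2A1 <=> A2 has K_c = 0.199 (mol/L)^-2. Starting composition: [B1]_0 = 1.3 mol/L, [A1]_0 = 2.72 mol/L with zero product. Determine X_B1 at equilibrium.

Let X = conversion of B1; extent ξ = 1.3·X mol/L.
Concentrations: [B1] = 1.3 − 1.3X; [A1] = 2.72 − 2.6X; [A2] = 1.3X.
K_c = [A2] / ([B1] [A1]^2).
Equating to 0.199 (mol/L)^-2: the physical root is X = 0.376.

X = 0.376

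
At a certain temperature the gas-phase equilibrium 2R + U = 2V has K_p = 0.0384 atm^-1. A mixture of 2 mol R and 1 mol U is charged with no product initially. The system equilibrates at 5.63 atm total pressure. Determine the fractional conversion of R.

Basis: 2 mol R initially; let X = conversion of R. Extent ξ = X.
At extent ξ: n_R = 2 − 2X; n_U = 1 − X; n_V = 2X.
Summing: n_T = 3 − X.
Mole fractions y_i = n_i/n_T; K_p = p_V^2 / (p_R^2 p_U) with p_i = y_i·P.
This yields a degree-3 equation in X; solving on (0,1), X = 0.199.

X = 0.199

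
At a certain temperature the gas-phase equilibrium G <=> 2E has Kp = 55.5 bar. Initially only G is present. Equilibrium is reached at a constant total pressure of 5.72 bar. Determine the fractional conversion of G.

Let X = conversion of G (basis 1 mol G); extent of reaction ξ = X.
At extent ξ: n_G = 1 − X; n_E = 2X.
Summing: n_T = 1 + X.
Mole fractions y_i = n_i/n_T; Kp = p_E^2 / (p_G) with p_i = y_i·P.
This yields a degree-2 equation in X; solving on (0,1), X = 0.841.

X = 0.841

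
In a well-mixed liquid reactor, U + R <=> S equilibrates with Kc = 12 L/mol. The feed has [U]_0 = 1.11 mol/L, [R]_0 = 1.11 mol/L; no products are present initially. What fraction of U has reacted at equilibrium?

Let X = conversion of U; extent ξ = 1.11·X mol/L.
Concentrations: [U] = 1.11 − 1.11X; [R] = 1.11 − 1.11X; [S] = 1.11X.
Kc = [S] / ([U] [R]).
Setting equal to 12 and solving for X on (0,1) gives X = 0.761.

X = 0.761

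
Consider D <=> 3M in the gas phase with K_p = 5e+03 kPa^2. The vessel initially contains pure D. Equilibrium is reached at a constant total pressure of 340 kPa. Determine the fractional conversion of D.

X = 0.130

Let X = conversion of D (basis 1 mol D); extent of reaction ξ = X.
Mole table: n_D = 1 − X; n_M = 3X.
Total moles n_T = 1 + 2X.
With p_i = (n_i/n_T)P, K_p = p_M^3 / (p_D).
Setting this equal to 5e+03 kPa^2 and taking the physical root (0 < X < 1) gives X = 0.130.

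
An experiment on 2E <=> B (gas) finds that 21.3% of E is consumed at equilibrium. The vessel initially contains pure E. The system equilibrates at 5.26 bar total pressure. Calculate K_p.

K_p = 0.0292 bar^-1

Let X = conversion of E (basis 1 mol E); extent of reaction ξ = 0.5X.
Moles: n_E = 1 − X; n_B = 0.5X.
Total moles n_T = 1 − 0.5X.
At X = 0.213: n_E = 0.787, n_B = 0.106, n_T = 0.894.
p_i = (n_i/n_T)·P. K_p = p_B / (p_E^2) = 0.0292 bar^-1.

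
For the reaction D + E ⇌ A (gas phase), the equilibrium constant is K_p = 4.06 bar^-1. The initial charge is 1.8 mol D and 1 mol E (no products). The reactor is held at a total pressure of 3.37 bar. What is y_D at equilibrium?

y_D = 0.482

Take 1 mol E as basis and let X be its fractional conversion, so ξ = X.
Moles: n_D = 1.8 − X; n_E = 1 − X; n_A = X.
n_T = Σnᵢ = 2.8 − X.
y_i = n_i/n_T, p_i = y_i·P. K_p = p_A / (p_D p_E).
Equating to 4.06 bar^-1 and solving on 0 < X < 1: X = 0.868.
Then n_D = 0.932, n_T = 1.93, so y_D = 0.482.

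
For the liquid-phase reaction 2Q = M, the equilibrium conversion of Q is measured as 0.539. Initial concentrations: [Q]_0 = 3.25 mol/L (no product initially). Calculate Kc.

Let X = conversion of Q.
Concentrations: [Q] = 3.25 − 3.25X; [M] = 1.62X.
At X = 0.539: [Q] = 1.5, [M] = 0.876.
Kc = [M] / ([Q]^2) = 0.39 L/mol.

Kc = 0.39 L/mol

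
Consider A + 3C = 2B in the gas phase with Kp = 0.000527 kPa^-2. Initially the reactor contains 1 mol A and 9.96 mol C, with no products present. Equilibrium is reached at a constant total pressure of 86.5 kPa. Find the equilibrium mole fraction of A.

y_A = 0.017

Basis: 1 mol A initially; let X = conversion of A. Extent ξ = X.
Species balance: n_A = 1 − X; n_C = 9.96 − 3X; n_B = 2X.
n_T = Σnᵢ = 11 − 2X.
y_i = n_i/n_T, p_i = y_i·P. Kp = p_B^2 / (p_A p_C^3).
Setting this equal to 0.000527 kPa^-2 and taking the physical root (0 < X < 1) gives X = 0.847.
Then n_A = 0.153, n_T = 9.27, so y_A = 0.017.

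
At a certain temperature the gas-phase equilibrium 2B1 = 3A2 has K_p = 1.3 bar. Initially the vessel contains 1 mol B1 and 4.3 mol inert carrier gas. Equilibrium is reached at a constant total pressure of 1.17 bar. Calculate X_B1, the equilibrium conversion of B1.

Basis: 1 mol B1 initially; let X = conversion of B1. Extent ξ = 0.5X.
Moles: n_B1 = 1 − X; n_A2 = 1.5X; n_I = 4.3 (inert).
Summing: n_T = 5.3 + 0.5X.
With p_i = (n_i/n_T)P, K_p = p_A2^3 / (p_B1^2).
Setting this equal to 1.3 bar and taking the physical root (0 < X < 1) gives X = 0.631.

X = 0.631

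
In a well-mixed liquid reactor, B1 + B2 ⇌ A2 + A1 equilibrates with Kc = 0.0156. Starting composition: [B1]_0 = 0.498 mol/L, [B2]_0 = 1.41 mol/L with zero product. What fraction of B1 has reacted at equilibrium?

Let X = conversion of B1; extent ξ = 0.498·X mol/L.
Concentrations: [B1] = 0.498 − 0.498X; [B2] = 1.41 − 0.498X; [A2] = 0.498X; [A1] = 0.498X.
Kc = [A2] [A1] / ([B1] [B2]).
Equating to 0.0156: the physical root is X = 0.184.

X = 0.184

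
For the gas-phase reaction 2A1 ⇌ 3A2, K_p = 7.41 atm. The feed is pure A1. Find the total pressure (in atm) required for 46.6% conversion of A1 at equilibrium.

Let X = conversion of A1 (basis 1 mol A1); extent of reaction ξ = 0.5X.
At extent ξ: n_A1 = 1 − X; n_A2 = 1.5X.
Total moles n_T = 1 + 0.5X.
K_p = p_A2^3 / (p_A1^2) with p_i = (n_i/n_T)·P.
At X = 0.466: the mole-fraction product g(X) = Π y_i^ν_i = 0.9714. Since K_p = g(X)·P^{1}, P = (K_p/g)^(1/1) = (7.41/0.9714)^(1/1) = 7.63 atm.

P = 7.63 atm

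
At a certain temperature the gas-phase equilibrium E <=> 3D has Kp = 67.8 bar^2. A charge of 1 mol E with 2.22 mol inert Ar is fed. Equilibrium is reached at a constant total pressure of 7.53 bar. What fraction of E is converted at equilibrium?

X = 0.672

Let X = conversion of E (basis 1 mol E); extent of reaction ξ = X.
At extent ξ: n_E = 1 − X; n_D = 3X; n_I = 2.22 (inert).
n_T = Σnᵢ = 3.22 + 2X.
With p_i = (n_i/n_T)P, Kp = p_D^3 / (p_E).
Setting this equal to 67.8 bar^2 and taking the physical root (0 < X < 1) gives X = 0.672.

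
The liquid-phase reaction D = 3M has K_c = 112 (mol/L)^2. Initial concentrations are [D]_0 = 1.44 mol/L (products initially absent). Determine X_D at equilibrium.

X = 0.771

Let X = conversion of D; extent ξ = 1.44·X mol/L.
Concentrations: [D] = 1.44 − 1.44X; [M] = 4.32X.
K_c = [M]^3 / ([D]).
This equals 112 at X = 0.771 (the root in 0 < X < 1).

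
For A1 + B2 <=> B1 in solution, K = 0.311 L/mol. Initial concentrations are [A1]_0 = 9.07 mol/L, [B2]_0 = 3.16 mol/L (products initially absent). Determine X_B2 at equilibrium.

X = 0.683

Let X = conversion of B2; extent ξ = 3.16·X mol/L.
Concentrations: [A1] = 9.07 − 3.16X; [B2] = 3.16 − 3.16X; [B1] = 3.16X.
K = [B1] / ([A1] [B2]).
Setting equal to 0.311 and solving for X on (0,1) gives X = 0.683.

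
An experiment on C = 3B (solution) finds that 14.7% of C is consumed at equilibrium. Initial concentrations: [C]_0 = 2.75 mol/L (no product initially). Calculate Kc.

Kc = 0.76 (mol/L)^2

Let X = conversion of C.
Concentrations: [C] = 2.75 − 2.75X; [B] = 8.25X.
At X = 0.147: [C] = 2.35, [B] = 1.21.
Kc = [B]^3 / ([C]) = 0.76 (mol/L)^2.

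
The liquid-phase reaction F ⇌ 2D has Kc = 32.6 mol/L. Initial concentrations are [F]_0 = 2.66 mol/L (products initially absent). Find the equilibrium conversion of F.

X = 0.794

Let X = conversion of F; extent ξ = 2.66·X mol/L.
Concentrations: [F] = 2.66 − 2.66X; [D] = 5.32X.
Kc = [D]^2 / ([F]).
Solving Kc = 32.6 for X ∈ (0,1): X = 0.794.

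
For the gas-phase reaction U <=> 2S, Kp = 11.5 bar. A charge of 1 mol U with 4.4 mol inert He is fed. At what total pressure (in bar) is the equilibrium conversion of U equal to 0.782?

Take 1 mol U as basis and let X be its fractional conversion, so ξ = X.
At extent ξ: n_U = 1 − X; n_S = 2X; n_I = 4.4 (inert).
Total moles n_T = 5.4 + X.
Kp = p_S^2 / (p_U) with p_i = (n_i/n_T)·P.
At X = 0.782: the mole-fraction product g(X) = Π y_i^ν_i = 1.815. Since Kp = g(X)·P^{1}, P = (Kp/g)^(1/1) = (11.5/1.815)^(1/1) = 6.34 bar.

P = 6.34 bar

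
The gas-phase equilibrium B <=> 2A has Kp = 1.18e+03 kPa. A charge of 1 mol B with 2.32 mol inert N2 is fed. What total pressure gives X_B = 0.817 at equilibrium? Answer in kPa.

P = 335 kPa

Take 1 mol B as basis and let X be its fractional conversion, so ξ = X.
Moles: n_B = 1 − X; n_A = 2X; n_I = 2.32 (inert).
Total moles n_T = 3.32 + X.
Kp = p_A^2 / (p_B) with p_i = (n_i/n_T)·P.
At X = 0.817: the mole-fraction product g(X) = Π y_i^ν_i = 3.527. Since Kp = g(X)·P^{1}, P = (Kp/g)^(1/1) = (1.18e+03/3.527)^(1/1) = 335 kPa.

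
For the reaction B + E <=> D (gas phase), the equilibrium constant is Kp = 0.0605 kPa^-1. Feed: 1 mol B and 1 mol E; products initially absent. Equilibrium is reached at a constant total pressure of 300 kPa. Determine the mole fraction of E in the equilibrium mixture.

y_E = 0.186

Basis: 1 mol B initially; let X = conversion of B. Extent ξ = X.
At extent ξ: n_B = 1 − X; n_E = 1 − X; n_D = X.
Summing: n_T = 2 − X.
Mole fractions y_i = n_i/n_T; Kp = p_D / (p_B p_E) with p_i = y_i·P.
This yields a degree-2 equation in X; solving on (0,1), X = 0.771.
Then n_E = 0.229, n_T = 1.23, so y_E = 0.186.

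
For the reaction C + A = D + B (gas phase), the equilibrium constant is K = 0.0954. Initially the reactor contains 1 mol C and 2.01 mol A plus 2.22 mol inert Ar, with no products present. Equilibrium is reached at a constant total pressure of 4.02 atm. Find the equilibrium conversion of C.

Take 1 mol C as basis and let X be its fractional conversion, so ξ = X.
Mole table: n_C = 1 − X; n_A = 2.01 − X; n_D = X; n_B = X; n_I = 2.22 (inert).
n_T stays at 5.23 (no change in mole number).
Mole fractions y_i = n_i/n_T; K = p_D p_B / (p_C p_A) with p_i = y_i·P.
Substituting and setting equal to 0.0954 gives a polynomial in X; the root in (0,1) is X = 0.328.

X = 0.328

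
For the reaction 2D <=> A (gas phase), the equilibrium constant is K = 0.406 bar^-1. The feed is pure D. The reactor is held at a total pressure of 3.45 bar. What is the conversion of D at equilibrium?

Take 1 mol D as basis and let X be its fractional conversion, so ξ = 0.5X.
At extent ξ: n_D = 1 − X; n_A = 0.5X.
Summing: n_T = 1 − 0.5X.
y_i = n_i/n_T, p_i = y_i·P. K = p_A / (p_D^2).
Setting this equal to 0.406 bar^-1 and taking the physical root (0 < X < 1) gives X = 0.611.

X = 0.611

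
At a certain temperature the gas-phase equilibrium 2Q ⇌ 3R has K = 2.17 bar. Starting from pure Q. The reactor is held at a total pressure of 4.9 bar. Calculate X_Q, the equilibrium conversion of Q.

X = 0.388

Basis: 1 mol Q initially; let X = conversion of Q. Extent ξ = 0.5X.
Moles: n_Q = 1 − X; n_R = 1.5X.
Total moles n_T = 1 + 0.5X.
With p_i = (n_i/n_T)P, K = p_R^3 / (p_Q^2).
Substituting and setting equal to 2.17 bar gives a polynomial in X; the root in (0,1) is X = 0.388.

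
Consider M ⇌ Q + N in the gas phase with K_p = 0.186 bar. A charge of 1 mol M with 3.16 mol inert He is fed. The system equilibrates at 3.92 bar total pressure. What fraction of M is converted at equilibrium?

X = 0.368

Basis: 1 mol M initially; let X = conversion of M. Extent ξ = X.
At extent ξ: n_M = 1 − X; n_Q = X; n_N = X; n_I = 3.16 (inert).
n_T = Σnᵢ = 4.16 + X.
Mole fractions y_i = n_i/n_T; K_p = p_Q p_N / (p_M) with p_i = y_i·P.
This yields a degree-2 equation in X; solving on (0,1), X = 0.368.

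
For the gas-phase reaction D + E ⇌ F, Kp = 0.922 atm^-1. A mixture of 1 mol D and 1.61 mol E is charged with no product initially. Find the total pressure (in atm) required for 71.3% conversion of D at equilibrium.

P = 5.7 atm

Take 1 mol D as basis and let X be its fractional conversion, so ξ = X.
At extent ξ: n_D = 1 − X; n_E = 1.61 − X; n_F = X.
n_T = Σnᵢ = 2.61 − X.
Kp = p_F / (p_D p_E) with p_i = (n_i/n_T)·P.
At X = 0.713: the mole-fraction product g(X) = Π y_i^ν_i = 5.254. Since Kp = g(X)·P^{-1}, P = (g/Kp)^(1/1) = (5.254/0.922)^(1/1) = 5.7 atm.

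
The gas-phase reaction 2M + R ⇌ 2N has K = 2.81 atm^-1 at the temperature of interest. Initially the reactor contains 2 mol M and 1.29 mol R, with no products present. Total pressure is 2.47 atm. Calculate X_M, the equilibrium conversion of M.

Take 2 mol M as basis and let X be its fractional conversion, so ξ = X.
Moles: n_M = 2 − 2X; n_R = 1.29 − X; n_N = 2X.
Total moles n_T = 3.29 − X.
y_i = n_i/n_T, p_i = y_i·P. K = p_N^2 / (p_M^2 p_R).
Setting this equal to 2.81 atm^-1 and taking the physical root (0 < X < 1) gives X = 0.575.

X = 0.575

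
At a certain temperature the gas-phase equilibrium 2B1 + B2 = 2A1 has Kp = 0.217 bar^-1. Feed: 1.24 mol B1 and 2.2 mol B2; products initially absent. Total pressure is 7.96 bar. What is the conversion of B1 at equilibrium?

Take 1.24 mol B1 as basis and let X be its fractional conversion, so ξ = 0.62X.
Moles: n_B1 = 1.24 − 1.24X; n_B2 = 2.2 − 0.62X; n_A1 = 1.24X.
n_T = Σnᵢ = 3.44 − 0.62X.
Mole fractions y_i = n_i/n_T; Kp = p_A1^2 / (p_B1^2 p_B2) with p_i = y_i·P.
This yields a degree-3 equation in X; solving on (0,1), X = 0.505.

X = 0.505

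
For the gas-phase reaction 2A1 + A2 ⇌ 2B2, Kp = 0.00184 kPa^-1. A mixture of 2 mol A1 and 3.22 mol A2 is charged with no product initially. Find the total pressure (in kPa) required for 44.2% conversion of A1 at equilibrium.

P = 587 kPa

Basis: 2 mol A1 initially; let X = conversion of A1. Extent ξ = X.
Species balance: n_A1 = 2 − 2X; n_A2 = 3.22 − X; n_B2 = 2X.
n_T = Σnᵢ = 5.22 − X.
Kp = p_B2^2 / (p_A1^2 p_A2) with p_i = (n_i/n_T)·P.
At X = 0.442: the mole-fraction product g(X) = Π y_i^ν_i = 1.079. Since Kp = g(X)·P^{-1}, P = (g/Kp)^(1/1) = (1.079/0.00184)^(1/1) = 587 kPa.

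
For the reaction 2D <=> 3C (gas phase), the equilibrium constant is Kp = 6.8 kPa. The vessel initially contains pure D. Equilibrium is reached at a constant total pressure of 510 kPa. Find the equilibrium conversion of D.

X = 0.146

Take 1 mol D as basis and let X be its fractional conversion, so ξ = 0.5X.
At extent ξ: n_D = 1 − X; n_C = 1.5X.
Summing: n_T = 1 + 0.5X.
Mole fractions y_i = n_i/n_T; Kp = p_C^3 / (p_D^2) with p_i = y_i·P.
Setting this equal to 6.8 kPa and taking the physical root (0 < X < 1) gives X = 0.146.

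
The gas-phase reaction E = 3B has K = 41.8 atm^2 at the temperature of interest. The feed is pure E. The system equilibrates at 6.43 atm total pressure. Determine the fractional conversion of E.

X = 0.419

Basis: 1 mol E initially; let X = conversion of E. Extent ξ = X.
Moles: n_E = 1 − X; n_B = 3X.
n_T = Σnᵢ = 1 + 2X.
y_i = n_i/n_T, p_i = y_i·P. K = p_B^3 / (p_E).
Setting this equal to 41.8 atm^2 and taking the physical root (0 < X < 1) gives X = 0.419.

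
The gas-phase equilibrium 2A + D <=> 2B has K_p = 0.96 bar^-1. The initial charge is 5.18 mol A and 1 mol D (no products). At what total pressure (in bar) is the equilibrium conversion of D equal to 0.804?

P = 5.79 bar

Take 1 mol D as basis and let X be its fractional conversion, so ξ = X.
Mole table: n_A = 5.18 − 2X; n_D = 1 − X; n_B = 2X.
Total moles n_T = 6.18 − X.
K_p = p_B^2 / (p_A^2 p_D) with p_i = (n_i/n_T)·P.
At X = 0.804: the mole-fraction product g(X) = Π y_i^ν_i = 5.558. Since K_p = g(X)·P^{-1}, P = (g/K_p)^(1/1) = (5.558/0.96)^(1/1) = 5.79 bar.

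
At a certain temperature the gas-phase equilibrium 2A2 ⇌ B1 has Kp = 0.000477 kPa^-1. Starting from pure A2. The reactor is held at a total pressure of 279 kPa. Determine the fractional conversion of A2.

X = 0.192

Let X = conversion of A2 (basis 1 mol A2); extent of reaction ξ = 0.5X.
Species balance: n_A2 = 1 − X; n_B1 = 0.5X.
Total moles n_T = 1 − 0.5X.
y_i = n_i/n_T, p_i = y_i·P. Kp = p_B1 / (p_A2^2).
This yields a degree-2 equation in X; solving on (0,1), X = 0.192.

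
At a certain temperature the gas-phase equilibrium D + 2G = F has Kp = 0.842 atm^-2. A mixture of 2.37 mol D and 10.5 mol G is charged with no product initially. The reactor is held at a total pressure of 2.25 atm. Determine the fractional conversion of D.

X = 0.706

Let X = conversion of D (basis 2.37 mol D); extent of reaction ξ = 2.37X.
At extent ξ: n_D = 2.37 − 2.37X; n_G = 10.5 − 4.74X; n_F = 2.37X.
Total moles n_T = 12.9 − 4.74X.
y_i = n_i/n_T, p_i = y_i·P. Kp = p_F / (p_D p_G^2).
Setting this equal to 0.842 atm^-2 and taking the physical root (0 < X < 1) gives X = 0.706.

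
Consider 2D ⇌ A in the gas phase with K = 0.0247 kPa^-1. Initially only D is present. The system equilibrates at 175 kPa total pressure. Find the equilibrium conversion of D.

Basis: 1 mol D initially; let X = conversion of D. Extent ξ = 0.5X.
Mole table: n_D = 1 − X; n_A = 0.5X.
Summing: n_T = 1 − 0.5X.
With p_i = (n_i/n_T)P, K = p_A / (p_D^2).
Substituting and setting equal to 0.0247 kPa^-1 gives a polynomial in X; the root in (0,1) is X = 0.766.

X = 0.766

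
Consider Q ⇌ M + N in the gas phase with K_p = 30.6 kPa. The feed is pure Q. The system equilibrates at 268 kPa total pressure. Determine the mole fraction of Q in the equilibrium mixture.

y_Q = 0.515

Let X = conversion of Q (basis 1 mol Q); extent of reaction ξ = X.
At extent ξ: n_Q = 1 − X; n_M = X; n_N = X.
n_T = Σnᵢ = 1 + X.
y_i = n_i/n_T, p_i = y_i·P. K_p = p_M p_N / (p_Q).
Equating to 30.6 kPa and solving on 0 < X < 1: X = 0.320.
Then n_Q = 0.68, n_T = 1.32, so y_Q = 0.515.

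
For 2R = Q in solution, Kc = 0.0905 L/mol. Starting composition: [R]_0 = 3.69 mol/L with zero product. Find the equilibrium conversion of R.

X = 0.314

Let X = conversion of R; extent ξ = 3.69X/2 mol/L.
Concentrations: [R] = 3.69 − 3.69X; [Q] = 1.84X.
Kc = [Q] / ([R]^2).
This equals 0.0905 at X = 0.314 (the root in 0 < X < 1).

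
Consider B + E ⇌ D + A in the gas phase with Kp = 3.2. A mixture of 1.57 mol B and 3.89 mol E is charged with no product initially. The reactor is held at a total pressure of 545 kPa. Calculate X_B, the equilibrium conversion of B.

X = 0.858

Take 1.57 mol B as basis and let X be its fractional conversion, so ξ = 1.57X.
Species balance: n_B = 1.57 − 1.57X; n_E = 3.89 − 1.57X; n_D = 1.57X; n_A = 1.57X.
Total moles n_T = 5.46 (Δν = 0, constant).
Mole fractions y_i = n_i/n_T; Kp = p_D p_A / (p_B p_E) with p_i = y_i·P.
This yields a degree-2 equation in X; solving on (0,1), X = 0.858.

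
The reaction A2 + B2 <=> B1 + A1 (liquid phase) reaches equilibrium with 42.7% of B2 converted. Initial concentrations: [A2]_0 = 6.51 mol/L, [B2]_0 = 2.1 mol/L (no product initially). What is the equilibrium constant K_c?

Let X = conversion of B2.
Concentrations: [A2] = 6.51 − 2.1X; [B2] = 2.1 − 2.1X; [B1] = 2.1X; [A1] = 2.1X.
At X = 0.427: [A2] = 5.61, [B2] = 1.2, [B1] = 0.897, [A1] = 0.897.
K_c = [B1] [A1] / ([A2] [B2]) = 0.119.

K_c = 0.119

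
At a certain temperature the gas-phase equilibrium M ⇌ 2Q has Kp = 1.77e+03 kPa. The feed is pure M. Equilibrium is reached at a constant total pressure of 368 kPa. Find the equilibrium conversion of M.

X = 0.739

Take 1 mol M as basis and let X be its fractional conversion, so ξ = X.
At extent ξ: n_M = 1 − X; n_Q = 2X.
n_T = Σnᵢ = 1 + X.
y_i = n_i/n_T, p_i = y_i·P. Kp = p_Q^2 / (p_M).
Substituting and setting equal to 1.77e+03 kPa gives a polynomial in X; the root in (0,1) is X = 0.739.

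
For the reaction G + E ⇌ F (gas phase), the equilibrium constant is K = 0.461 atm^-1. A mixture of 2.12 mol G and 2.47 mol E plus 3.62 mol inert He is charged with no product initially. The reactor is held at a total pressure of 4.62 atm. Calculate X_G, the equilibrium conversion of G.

Take 2.12 mol G as basis and let X be its fractional conversion, so ξ = 2.12X.
Moles: n_G = 2.12 − 2.12X; n_E = 2.47 − 2.12X; n_F = 2.12X; n_I = 3.62 (inert).
Total moles n_T = 8.21 − 2.12X.
With p_i = (n_i/n_T)P, K = p_F / (p_G p_E).
Equating to 0.461 atm^-1 and solving on 0 < X < 1: X = 0.334.

X = 0.334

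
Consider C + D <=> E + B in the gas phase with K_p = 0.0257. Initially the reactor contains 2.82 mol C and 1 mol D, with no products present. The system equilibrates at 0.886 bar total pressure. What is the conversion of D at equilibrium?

Basis: 1 mol D initially; let X = conversion of D. Extent ξ = X.
Species balance: n_C = 2.82 − X; n_D = 1 − X; n_E = X; n_B = X.
Total moles n_T = 3.82 (Δν = 0, constant).
With p_i = (n_i/n_T)P, K_p = p_E p_B / (p_C p_D).
Setting this equal to 0.0257 and taking the physical root (0 < X < 1) gives X = 0.227.

X = 0.227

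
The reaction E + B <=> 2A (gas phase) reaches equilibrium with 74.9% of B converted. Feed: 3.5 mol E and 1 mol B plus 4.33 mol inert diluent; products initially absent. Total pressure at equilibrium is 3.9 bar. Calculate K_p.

K_p = 3.25

Take 1 mol B as basis and let X be its fractional conversion, so ξ = X.
Moles: n_E = 3.5 − X; n_B = 1 − X; n_A = 2X; n_I = 4.33 (inert).
Since Δν = 0, n_T = 8.83 throughout.
At X = 0.749: n_E = 2.75, n_B = 0.251, n_A = 1.5, n_T = 8.83.
p_i = (n_i/n_T)·P. K_p = p_A^2 / (p_E p_B) = 3.25.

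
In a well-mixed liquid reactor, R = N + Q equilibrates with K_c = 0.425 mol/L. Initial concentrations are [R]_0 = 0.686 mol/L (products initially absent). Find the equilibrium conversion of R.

X = 0.536

Let X = conversion of R; extent ξ = 0.686·X mol/L.
Concentrations: [R] = 0.686 − 0.686X; [N] = 0.686X; [Q] = 0.686X.
K_c = [N] [Q] / ([R]).
Equating to 0.425 mol/L: the physical root is X = 0.536.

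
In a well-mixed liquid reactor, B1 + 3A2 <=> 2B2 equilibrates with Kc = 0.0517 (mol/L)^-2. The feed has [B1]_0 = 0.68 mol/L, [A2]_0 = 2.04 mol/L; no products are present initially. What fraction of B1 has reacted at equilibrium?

X = 0.235

Let X = conversion of B1; extent ξ = 0.68·X mol/L.
Concentrations: [B1] = 0.68 − 0.68X; [A2] = 2.04 − 2.04X; [B2] = 1.36X.
Kc = [B2]^2 / ([B1] [A2]^3).
Equating to 0.0517 (mol/L)^-2: the physical root is X = 0.235.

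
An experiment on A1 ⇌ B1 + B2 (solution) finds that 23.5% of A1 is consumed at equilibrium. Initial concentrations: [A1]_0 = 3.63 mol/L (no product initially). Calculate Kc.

Let X = conversion of A1.
Concentrations: [A1] = 3.63 − 3.63X; [B1] = 3.63X; [B2] = 3.63X.
At X = 0.235: [A1] = 2.78, [B1] = 0.853, [B2] = 0.853.
Kc = [B1] [B2] / ([A1]) = 0.262 mol/L.

Kc = 0.262 mol/L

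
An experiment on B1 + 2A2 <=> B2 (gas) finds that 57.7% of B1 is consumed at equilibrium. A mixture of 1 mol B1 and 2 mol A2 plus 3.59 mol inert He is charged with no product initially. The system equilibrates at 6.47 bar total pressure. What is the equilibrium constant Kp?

Kp = 1.35 bar^-2

Basis: 1 mol B1 initially; let X = conversion of B1. Extent ξ = X.
Mole table: n_B1 = 1 − X; n_A2 = 2 − 2X; n_B2 = X; n_I = 3.59 (inert).
n_T = Σnᵢ = 6.59 − 2X.
At X = 0.577: n_B1 = 0.423, n_A2 = 0.846, n_B2 = 0.577, n_T = 5.44.
p_i = (n_i/n_T)·P. Kp = p_B2 / (p_B1 p_A2^2) = 1.35 bar^-2.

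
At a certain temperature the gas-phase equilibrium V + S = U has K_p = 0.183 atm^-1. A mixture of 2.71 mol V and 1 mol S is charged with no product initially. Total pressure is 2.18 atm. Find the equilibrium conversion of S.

X = 0.222

Let X = conversion of S (basis 1 mol S); extent of reaction ξ = X.
Mole table: n_V = 2.71 − X; n_S = 1 − X; n_U = X.
Total moles n_T = 3.71 − X.
y_i = n_i/n_T, p_i = y_i·P. K_p = p_U / (p_V p_S).
Setting this equal to 0.183 atm^-1 and taking the physical root (0 < X < 1) gives X = 0.222.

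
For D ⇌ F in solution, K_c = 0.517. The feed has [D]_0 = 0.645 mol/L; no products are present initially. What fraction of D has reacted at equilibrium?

Let X = conversion of D; extent ξ = 0.645·X mol/L.
Concentrations: [D] = 0.645 − 0.645X; [F] = 0.645X.
K_c = [F] / ([D]).
Equating to 0.517: the physical root is X = 0.341.

X = 0.341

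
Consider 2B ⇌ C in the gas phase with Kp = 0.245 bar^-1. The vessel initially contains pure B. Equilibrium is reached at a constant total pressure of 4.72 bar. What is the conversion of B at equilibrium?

Take 1 mol B as basis and let X be its fractional conversion, so ξ = 0.5X.
At extent ξ: n_B = 1 − X; n_C = 0.5X.
Total moles n_T = 1 − 0.5X.
y_i = n_i/n_T, p_i = y_i·P. Kp = p_C / (p_B^2).
This yields a degree-2 equation in X; solving on (0,1), X = 0.578.

X = 0.578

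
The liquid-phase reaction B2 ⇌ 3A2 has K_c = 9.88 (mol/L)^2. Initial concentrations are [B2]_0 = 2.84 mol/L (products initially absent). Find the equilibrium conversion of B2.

Let X = conversion of B2; extent ξ = 2.84·X mol/L.
Concentrations: [B2] = 2.84 − 2.84X; [A2] = 8.52X.
K_c = [A2]^3 / ([B2]).
This equals 9.88 at X = 0.314 (the root in 0 < X < 1).

X = 0.314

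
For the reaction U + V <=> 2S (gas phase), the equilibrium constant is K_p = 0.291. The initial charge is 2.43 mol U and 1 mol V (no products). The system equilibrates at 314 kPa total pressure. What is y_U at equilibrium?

Take 1 mol V as basis and let X be its fractional conversion, so ξ = X.
At extent ξ: n_U = 2.43 − X; n_V = 1 − X; n_S = 2X.
Since Δν = 0, n_T = 3.43 throughout.
Mole fractions y_i = n_i/n_T; K_p = p_S^2 / (p_U p_V) with p_i = y_i·P.
Equating to 0.291 and solving on 0 < X < 1: X = 0.322.
Then n_U = 2.11, n_T = 3.43, so y_U = 0.614.

y_U = 0.614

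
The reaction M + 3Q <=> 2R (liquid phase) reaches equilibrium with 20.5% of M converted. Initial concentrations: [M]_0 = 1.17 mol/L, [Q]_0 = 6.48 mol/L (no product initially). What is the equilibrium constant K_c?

Let X = conversion of M.
Concentrations: [M] = 1.17 − 1.17X; [Q] = 6.48 − 3.51X; [R] = 2.34X.
At X = 0.205: [M] = 0.93, [Q] = 5.76, [R] = 0.48.
K_c = [R]^2 / ([M] [Q]^3) = 0.00129 (mol/L)^-2.

K_c = 0.00129 (mol/L)^-2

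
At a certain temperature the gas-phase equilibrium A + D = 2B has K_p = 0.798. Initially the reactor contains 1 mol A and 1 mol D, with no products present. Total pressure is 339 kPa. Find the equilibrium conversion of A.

Basis: 1 mol A initially; let X = conversion of A. Extent ξ = X.
Moles: n_A = 1 − X; n_D = 1 − X; n_B = 2X.
n_T stays at 2 (no change in mole number).
With p_i = (n_i/n_T)P, K_p = p_B^2 / (p_A p_D).
Setting this equal to 0.798 and taking the physical root (0 < X < 1) gives X = 0.309.

X = 0.309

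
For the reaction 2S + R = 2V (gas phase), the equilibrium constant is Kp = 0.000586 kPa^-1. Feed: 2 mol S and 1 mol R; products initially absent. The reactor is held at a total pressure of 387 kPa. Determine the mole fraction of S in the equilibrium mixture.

Take 2 mol S as basis and let X be its fractional conversion, so ξ = X.
Species balance: n_S = 2 − 2X; n_R = 1 − X; n_V = 2X.
Total moles n_T = 3 − X.
y_i = n_i/n_T, p_i = y_i·P. Kp = p_V^2 / (p_S^2 p_R).
Setting this equal to 0.000586 kPa^-1 and taking the physical root (0 < X < 1) gives X = 0.203.
Then n_S = 1.59, n_T = 2.8, so y_S = 0.570.

y_S = 0.570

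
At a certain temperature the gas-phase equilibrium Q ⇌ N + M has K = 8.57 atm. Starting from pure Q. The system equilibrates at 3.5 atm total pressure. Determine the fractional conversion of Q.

Basis: 1 mol Q initially; let X = conversion of Q. Extent ξ = X.
At extent ξ: n_Q = 1 − X; n_N = X; n_M = X.
Summing: n_T = 1 + X.
Mole fractions y_i = n_i/n_T; K = p_N p_M / (p_Q) with p_i = y_i·P.
Substituting and setting equal to 8.57 atm gives a polynomial in X; the root in (0,1) is X = 0.843.

X = 0.843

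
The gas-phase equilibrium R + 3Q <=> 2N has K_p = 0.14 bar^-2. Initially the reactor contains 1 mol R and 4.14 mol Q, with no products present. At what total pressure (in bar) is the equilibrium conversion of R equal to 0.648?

P = 6.9 bar

Let X = conversion of R (basis 1 mol R); extent of reaction ξ = X.
At extent ξ: n_R = 1 − X; n_Q = 4.14 − 3X; n_N = 2X.
n_T = Σnᵢ = 5.14 − 2X.
K_p = p_N^2 / (p_R p_Q^3) with p_i = (n_i/n_T)·P.
At X = 0.648: the mole-fraction product g(X) = Π y_i^ν_i = 6.658. Since K_p = g(X)·P^{-2}, P = (g/K_p)^(1/2) = (6.658/0.14)^(1/2) = 6.9 bar.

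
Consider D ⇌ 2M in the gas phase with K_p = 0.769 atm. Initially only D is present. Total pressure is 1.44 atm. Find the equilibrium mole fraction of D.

y_D = 0.489

Take 1 mol D as basis and let X be its fractional conversion, so ξ = X.
Mole table: n_D = 1 − X; n_M = 2X.
Total moles n_T = 1 + X.
With p_i = (n_i/n_T)P, K_p = p_M^2 / (p_D).
Equating to 0.769 atm and solving on 0 < X < 1: X = 0.343.
Then n_D = 0.657, n_T = 1.34, so y_D = 0.489.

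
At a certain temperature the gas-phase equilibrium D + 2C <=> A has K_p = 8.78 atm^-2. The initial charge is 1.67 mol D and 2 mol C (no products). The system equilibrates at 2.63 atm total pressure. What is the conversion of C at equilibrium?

Take 2 mol C as basis and let X be its fractional conversion, so ξ = X.
Moles: n_D = 1.67 − X; n_C = 2 − 2X; n_A = X.
Total moles n_T = 3.67 − 2X.
With p_i = (n_i/n_T)P, K_p = p_A / (p_D p_C^2).
This yields a degree-3 equation in X; solving on (0,1), X = 0.871.

X = 0.871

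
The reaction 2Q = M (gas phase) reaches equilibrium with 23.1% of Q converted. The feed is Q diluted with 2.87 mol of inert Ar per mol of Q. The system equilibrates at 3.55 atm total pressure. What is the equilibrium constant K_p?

K_p = 0.207 atm^-1

Take 1 mol Q as basis and let X be its fractional conversion, so ξ = 0.5X.
Moles: n_Q = 1 − X; n_M = 0.5X; n_I = 2.87 (inert).
Summing: n_T = 3.87 − 0.5X.
At X = 0.231: n_Q = 0.769, n_M = 0.116, n_T = 3.75.
p_i = (n_i/n_T)·P. K_p = p_M / (p_Q^2) = 0.207 atm^-1.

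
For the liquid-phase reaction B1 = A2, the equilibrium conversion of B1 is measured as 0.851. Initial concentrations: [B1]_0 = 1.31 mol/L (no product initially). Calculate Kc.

Kc = 5.71

Let X = conversion of B1.
Concentrations: [B1] = 1.31 − 1.31X; [A2] = 1.31X.
At X = 0.851: [B1] = 0.195, [A2] = 1.11.
Kc = [A2] / ([B1]) = 5.71.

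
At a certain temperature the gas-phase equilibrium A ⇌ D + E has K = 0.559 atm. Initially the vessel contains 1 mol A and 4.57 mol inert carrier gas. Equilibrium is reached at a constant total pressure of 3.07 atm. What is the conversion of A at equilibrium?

Basis: 1 mol A initially; let X = conversion of A. Extent ξ = X.
Mole table: n_A = 1 − X; n_D = X; n_E = X; n_I = 4.57 (inert).
Summing: n_T = 5.57 + X.
With p_i = (n_i/n_T)P, K = p_D p_E / (p_A).
Equating to 0.559 atm and solving on 0 < X < 1: X = 0.639.

X = 0.639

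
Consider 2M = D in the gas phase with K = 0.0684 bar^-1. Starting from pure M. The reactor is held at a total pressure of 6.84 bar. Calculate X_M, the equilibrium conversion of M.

X = 0.410

Take 1 mol M as basis and let X be its fractional conversion, so ξ = 0.5X.
At extent ξ: n_M = 1 − X; n_D = 0.5X.
Total moles n_T = 1 − 0.5X.
With p_i = (n_i/n_T)P, K = p_D / (p_M^2).
Substituting and setting equal to 0.0684 bar^-1 gives a polynomial in X; the root in (0,1) is X = 0.410.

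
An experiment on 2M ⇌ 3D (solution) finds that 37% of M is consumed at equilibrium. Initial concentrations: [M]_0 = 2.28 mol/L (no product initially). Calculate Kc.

Let X = conversion of M.
Concentrations: [M] = 2.28 − 2.28X; [D] = 3.42X.
At X = 0.37: [M] = 1.44, [D] = 1.27.
Kc = [D]^3 / ([M]^2) = 0.982 mol/L.

Kc = 0.982 mol/L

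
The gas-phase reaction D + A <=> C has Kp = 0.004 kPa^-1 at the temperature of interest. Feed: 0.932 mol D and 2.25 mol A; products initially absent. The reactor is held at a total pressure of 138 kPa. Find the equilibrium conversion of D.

X = 0.273

Take 0.932 mol D as basis and let X be its fractional conversion, so ξ = 0.932X.
Species balance: n_D = 0.932 − 0.932X; n_A = 2.25 − 0.932X; n_C = 0.932X.
Total moles n_T = 3.18 − 0.932X.
With p_i = (n_i/n_T)P, Kp = p_C / (p_D p_A).
Equating to 0.004 kPa^-1 and solving on 0 < X < 1: X = 0.273.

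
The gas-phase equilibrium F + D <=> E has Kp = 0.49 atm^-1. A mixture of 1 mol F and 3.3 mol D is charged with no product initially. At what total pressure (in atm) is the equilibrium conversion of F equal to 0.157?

P = 0.501 atm

Basis: 1 mol F initially; let X = conversion of F. Extent ξ = X.
At extent ξ: n_F = 1 − X; n_D = 3.3 − X; n_E = X.
Summing: n_T = 4.3 − X.
Kp = p_E / (p_F p_D) with p_i = (n_i/n_T)·P.
At X = 0.157: the mole-fraction product g(X) = Π y_i^ν_i = 0.2455. Since Kp = g(X)·P^{-1}, P = (g/Kp)^(1/1) = (0.2455/0.49)^(1/1) = 0.501 atm.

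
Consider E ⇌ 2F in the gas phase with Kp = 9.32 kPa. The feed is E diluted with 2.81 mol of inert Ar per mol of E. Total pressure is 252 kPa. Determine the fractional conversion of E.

Let X = conversion of E (basis 1 mol E); extent of reaction ξ = X.
At extent ξ: n_E = 1 − X; n_F = 2X; n_I = 2.81 (inert).
Summing: n_T = 3.81 + X.
With p_i = (n_i/n_T)P, Kp = p_F^2 / (p_E).
Substituting and setting equal to 9.32 kPa gives a polynomial in X; the root in (0,1) is X = 0.174.

X = 0.174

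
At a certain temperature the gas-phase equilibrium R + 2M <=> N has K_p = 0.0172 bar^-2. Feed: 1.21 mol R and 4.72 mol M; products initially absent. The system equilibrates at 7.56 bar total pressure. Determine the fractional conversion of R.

X = 0.362

Take 1.21 mol R as basis and let X be its fractional conversion, so ξ = 1.21X.
At extent ξ: n_R = 1.21 − 1.21X; n_M = 4.72 − 2.42X; n_N = 1.21X.
Summing: n_T = 5.93 − 2.42X.
With p_i = (n_i/n_T)P, K_p = p_N / (p_R p_M^2).
Substituting and setting equal to 0.0172 bar^-2 gives a polynomial in X; the root in (0,1) is X = 0.362.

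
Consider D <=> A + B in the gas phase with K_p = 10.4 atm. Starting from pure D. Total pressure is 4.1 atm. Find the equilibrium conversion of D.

Basis: 1 mol D initially; let X = conversion of D. Extent ξ = X.
At extent ξ: n_D = 1 − X; n_A = X; n_B = X.
Total moles n_T = 1 + X.
With p_i = (n_i/n_T)P, K_p = p_A p_B / (p_D).
Substituting and setting equal to 10.4 atm gives a polynomial in X; the root in (0,1) is X = 0.847.

X = 0.847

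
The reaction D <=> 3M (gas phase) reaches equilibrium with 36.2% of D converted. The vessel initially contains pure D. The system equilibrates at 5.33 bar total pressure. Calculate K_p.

K_p = 19.2 bar^2

Let X = conversion of D (basis 1 mol D); extent of reaction ξ = X.
Species balance: n_D = 1 − X; n_M = 3X.
Summing: n_T = 1 + 2X.
At X = 0.362: n_D = 0.638, n_M = 1.09, n_T = 1.72.
p_i = (n_i/n_T)·P. K_p = p_M^3 / (p_D) = 19.2 bar^2.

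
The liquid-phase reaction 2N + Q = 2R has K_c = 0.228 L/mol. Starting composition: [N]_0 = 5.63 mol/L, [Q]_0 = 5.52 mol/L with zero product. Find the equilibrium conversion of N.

Let X = conversion of N; extent ξ = 5.63X/2 mol/L.
Concentrations: [N] = 5.63 − 5.63X; [Q] = 5.52 − 2.81X; [R] = 5.63X.
K_c = [R]^2 / ([N]^2 [Q]).
Solving K_c = 0.228 for X ∈ (0,1): X = 0.493.

X = 0.493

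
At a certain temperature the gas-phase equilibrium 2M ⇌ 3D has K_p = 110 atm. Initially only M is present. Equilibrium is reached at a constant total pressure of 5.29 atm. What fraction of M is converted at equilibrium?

X = 0.769

Let X = conversion of M (basis 1 mol M); extent of reaction ξ = 0.5X.
At extent ξ: n_M = 1 − X; n_D = 1.5X.
Summing: n_T = 1 + 0.5X.
y_i = n_i/n_T, p_i = y_i·P. K_p = p_D^3 / (p_M^2).
Equating to 110 atm and solving on 0 < X < 1: X = 0.769.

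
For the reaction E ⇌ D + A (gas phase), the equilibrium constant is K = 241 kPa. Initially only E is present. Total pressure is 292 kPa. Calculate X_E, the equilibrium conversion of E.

X = 0.672

Take 1 mol E as basis and let X be its fractional conversion, so ξ = X.
Moles: n_E = 1 − X; n_D = X; n_A = X.
Summing: n_T = 1 + X.
With p_i = (n_i/n_T)P, K = p_D p_A / (p_E).
This yields a degree-2 equation in X; solving on (0,1), X = 0.672.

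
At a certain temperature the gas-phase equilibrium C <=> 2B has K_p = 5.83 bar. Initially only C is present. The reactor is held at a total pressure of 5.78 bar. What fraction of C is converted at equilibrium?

X = 0.449

Take 1 mol C as basis and let X be its fractional conversion, so ξ = X.
Moles: n_C = 1 − X; n_B = 2X.
Summing: n_T = 1 + X.
With p_i = (n_i/n_T)P, K_p = p_B^2 / (p_C).
This yields a degree-2 equation in X; solving on (0,1), X = 0.449.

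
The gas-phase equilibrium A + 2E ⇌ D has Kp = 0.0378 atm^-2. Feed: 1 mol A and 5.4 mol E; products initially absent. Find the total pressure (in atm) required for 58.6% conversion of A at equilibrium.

P = 7.57 atm

Basis: 1 mol A initially; let X = conversion of A. Extent ξ = X.
Species balance: n_A = 1 − X; n_E = 5.4 − 2X; n_D = X.
n_T = Σnᵢ = 6.4 − 2X.
Kp = p_D / (p_A p_E^2) with p_i = (n_i/n_T)·P.
At X = 0.586: the mole-fraction product g(X) = Π y_i^ν_i = 2.164. Since Kp = g(X)·P^{-2}, P = (g/Kp)^(1/2) = (2.164/0.0378)^(1/2) = 7.57 atm.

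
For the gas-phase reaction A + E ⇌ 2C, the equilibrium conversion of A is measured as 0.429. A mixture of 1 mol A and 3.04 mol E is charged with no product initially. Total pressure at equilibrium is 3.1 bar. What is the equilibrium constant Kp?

Kp = 0.494

Let X = conversion of A (basis 1 mol A); extent of reaction ξ = X.
Species balance: n_A = 1 − X; n_E = 3.04 − X; n_C = 2X.
n_T stays at 4.04 (no change in mole number).
At X = 0.429: n_A = 0.571, n_E = 2.61, n_C = 0.858, n_T = 4.04.
p_i = (n_i/n_T)·P. Kp = p_C^2 / (p_A p_E) = 0.494.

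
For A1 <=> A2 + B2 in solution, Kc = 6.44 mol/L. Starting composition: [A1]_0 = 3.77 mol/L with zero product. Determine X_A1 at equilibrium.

Let X = conversion of A1; extent ξ = 3.77·X mol/L.
Concentrations: [A1] = 3.77 − 3.77X; [A2] = 3.77X; [B2] = 3.77X.
Kc = [A2] [B2] / ([A1]).
Setting equal to 6.44 and solving for X on (0,1) gives X = 0.707.

X = 0.707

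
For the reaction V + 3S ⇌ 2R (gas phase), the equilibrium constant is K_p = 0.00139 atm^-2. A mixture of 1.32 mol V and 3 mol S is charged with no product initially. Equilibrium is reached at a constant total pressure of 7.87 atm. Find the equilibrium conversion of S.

X = 0.158

Let X = conversion of S (basis 3 mol S); extent of reaction ξ = X.
Species balance: n_V = 1.32 − X; n_S = 3 − 3X; n_R = 2X.
Summing: n_T = 4.32 − 2X.
With p_i = (n_i/n_T)P, K_p = p_R^2 / (p_V p_S^3).
Setting this equal to 0.00139 atm^-2 and taking the physical root (0 < X < 1) gives X = 0.158.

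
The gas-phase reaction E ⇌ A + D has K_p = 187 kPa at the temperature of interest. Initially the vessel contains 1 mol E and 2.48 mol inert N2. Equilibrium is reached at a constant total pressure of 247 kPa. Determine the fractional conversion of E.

X = 0.802

Let X = conversion of E (basis 1 mol E); extent of reaction ξ = X.
Species balance: n_E = 1 − X; n_A = X; n_D = X; n_I = 2.48 (inert).
Summing: n_T = 3.48 + X.
With p_i = (n_i/n_T)P, K_p = p_A p_D / (p_E).
Substituting and setting equal to 187 kPa gives a polynomial in X; the root in (0,1) is X = 0.802.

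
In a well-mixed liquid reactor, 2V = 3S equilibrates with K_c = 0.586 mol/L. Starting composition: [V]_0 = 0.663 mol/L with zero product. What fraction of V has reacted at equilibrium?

X = 0.436

Let X = conversion of V; extent ξ = 0.663X/2 mol/L.
Concentrations: [V] = 0.663 − 0.663X; [S] = 0.995X.
K_c = [S]^3 / ([V]^2).
Solving K_c = 0.586 for X ∈ (0,1): X = 0.436.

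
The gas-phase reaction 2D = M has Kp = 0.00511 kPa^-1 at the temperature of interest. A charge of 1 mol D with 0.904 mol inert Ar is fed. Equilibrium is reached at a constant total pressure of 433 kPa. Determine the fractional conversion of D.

Let X = conversion of D (basis 1 mol D); extent of reaction ξ = 0.5X.
At extent ξ: n_D = 1 − X; n_M = 0.5X; n_I = 0.904 (inert).
n_T = Σnᵢ = 1.9 − 0.5X.
y_i = n_i/n_T, p_i = y_i·P. Kp = p_M / (p_D^2).
Equating to 0.00511 kPa^-1 and solving on 0 < X < 1: X = 0.550.

X = 0.550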